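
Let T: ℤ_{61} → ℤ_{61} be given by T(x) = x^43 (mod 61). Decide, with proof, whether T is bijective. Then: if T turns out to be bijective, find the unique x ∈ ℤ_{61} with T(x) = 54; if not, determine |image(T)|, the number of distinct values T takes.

Since 61 is prime, the nonzero elements of ℤ_{61} form a cyclic group of order 60.
As gcd(43, 60) = 1, raising to the 43rd power is a bijection on this group: if x_1^43 ≡ x_2^43 then (x_1x_2^{−1})^43 = 1, and the only element of order dividing gcd(43, 60) = 1 is 1, so x_1 = x_2.
With T(0) = 0 this makes T injective on all of ℤ_{61}, hence bijective (finite equal-size domain and codomain). In particular T is bijective.
Since T is bijective, we find the preimage of 54. The inverse of x ↦ x^43 on (ℤ_{61})^× is x ↦ x^7, because 43·7 = 301 = 5·60 + 1 ≡ 1 (mod 60) and x^{60} = 1 for x ≠ 0 (Fermat). So T⁻¹(54) = 54^7 mod 61.
Repeated squaring mod 61: 54^1 ≡ 54, 54^2 ≡ 54² = 2916 ≡ 49, 54^4 ≡ 49² = 2401 ≡ 22. Since 7 = 4 + 2 + 1, 54^7 ≡ 22·49·54: 22·49 = 1078 ≡ 41, then 41·54 = 2214 ≡ 18. So 54^7 ≡ 18 (mod 61).
Hence T⁻¹(54) = 18.

18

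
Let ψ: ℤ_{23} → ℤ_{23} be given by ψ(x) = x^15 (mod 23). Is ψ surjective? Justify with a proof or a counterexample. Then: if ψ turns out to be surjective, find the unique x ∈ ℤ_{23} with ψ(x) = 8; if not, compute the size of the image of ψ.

6

Since 23 is prime, the nonzero elements of ℤ_{23} form a cyclic group of order 22.
As gcd(15, 22) = 1, raising to the 15th power is a bijection on this group: if x_1^15 ≡ x_2^15 then (x_1x_2^{−1})^15 = 1, and the only element of order dividing gcd(15, 22) = 1 is 1, so x_1 = x_2.
With ψ(0) = 0 this makes ψ injective on all of ℤ_{23}, hence bijective (finite equal-size domain and codomain). In particular ψ is surjective.
Since ψ is surjective, we find the preimage of 8. The inverse of x ↦ x^15 on (ℤ_{23})^× is x ↦ x^3, because 15·3 = 45 = 2·22 + 1 ≡ 1 (mod 22) and x^{22} = 1 for x ≠ 0 (Fermat). So ψ⁻¹(8) = 8^3 mod 23.
Repeated squaring mod 23: 8^1 ≡ 8, 8^2 ≡ 8² = 64 ≡ 18. Since 3 = 2 + 1, 8^3 ≡ 18·8: 18·8 = 144 ≡ 6. So 8^3 ≡ 6 (mod 23).
Hence ψ⁻¹(8) = 6.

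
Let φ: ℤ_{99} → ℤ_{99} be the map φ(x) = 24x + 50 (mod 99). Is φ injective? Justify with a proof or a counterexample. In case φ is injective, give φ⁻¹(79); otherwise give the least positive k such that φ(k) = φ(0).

33

We have gcd(24, 99) = 3 > 1. Taking x_1 = 0 and x_2 = 33: φ(0) = 50 and φ(33) = 24·33 + 50 = 842 ≡ 50 (mod 99).
So φ(0) = φ(33) while 0 ≠ 33, so φ is not injective.
Since φ is not injective, we find the least positive k with φ(k) = φ(0): this means 24k ≡ 0 (mod 99), i.e. 99 ∣ 24k. Since gcd(24, 99) = 3, dividing through by 3 this holds exactly when 33 ∣ 8k, and as gcd(8, 33) = 1, exactly when 33 ∣ k.
The smallest positive such k is 33.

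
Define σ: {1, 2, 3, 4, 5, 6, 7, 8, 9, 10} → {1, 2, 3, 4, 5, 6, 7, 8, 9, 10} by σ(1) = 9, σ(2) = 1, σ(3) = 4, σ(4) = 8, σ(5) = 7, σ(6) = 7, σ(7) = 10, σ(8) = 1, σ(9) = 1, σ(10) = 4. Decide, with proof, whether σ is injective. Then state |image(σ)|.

σ(5) = 7 = σ(6) with 5 ≠ 6, so σ is not injective.
The image of σ is {1, 4, 7, 8, 9, 10}, which has 6 elements.

6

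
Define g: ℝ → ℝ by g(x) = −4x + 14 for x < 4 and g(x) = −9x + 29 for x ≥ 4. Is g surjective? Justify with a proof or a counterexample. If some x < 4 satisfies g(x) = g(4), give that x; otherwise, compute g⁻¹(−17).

Both pieces are strictly decreasing (slopes −4 and −9), so each is injective on its own interval.
The left piece maps (−∞, 4) onto (−2, ∞); the right piece maps [4, ∞) onto (−∞, −7].
The union (−2, ∞) ∪ (−∞, −7] omits the interval between −2 and −7; in particular −2 has no preimage. So g is not surjective.
Because the two images are disjoint, no x < 4 has g(x) = g(4), so we compute g⁻¹(−17): −17 lies in (−∞, −7], so solve −9x + 29 = −17: x = (−17 − 29)/(−9) = 46/9.

46/9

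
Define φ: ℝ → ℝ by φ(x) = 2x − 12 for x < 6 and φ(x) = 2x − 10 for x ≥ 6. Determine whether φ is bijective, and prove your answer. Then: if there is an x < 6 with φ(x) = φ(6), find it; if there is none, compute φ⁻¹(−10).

1

Both pieces are strictly increasing (slopes 2 and 2), so each is injective on its own interval.
The left piece maps (−∞, 6) onto (−∞, 0); the right piece maps [6, ∞) onto [2, ∞).
The images leave a gap (0 has no preimage), so φ is not surjective, hence not bijective.
Because the two images are disjoint, no x < 6 has φ(x) = φ(6), so we compute φ⁻¹(−10): −10 lies in (−∞, 0), so solve 2x − 12 = −10: x = (−10 + 12)/2 = 1.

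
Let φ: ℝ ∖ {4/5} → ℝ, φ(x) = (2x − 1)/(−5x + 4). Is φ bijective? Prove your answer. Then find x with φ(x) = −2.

If φ(x) = −2/5, cross-multiplying gives −5(2x − 1) = 2(−5x + 4), which simplifies to 5 = 8 — false.  So −2/5 has no preimage and φ is not surjective.
Therefore φ is not bijective.
Solving φ(x) = −2: cross-multiplying gives 2x − 1 = −2(−5x + 4), which rearranges to −8x = −7, so x = 7/8.

7/8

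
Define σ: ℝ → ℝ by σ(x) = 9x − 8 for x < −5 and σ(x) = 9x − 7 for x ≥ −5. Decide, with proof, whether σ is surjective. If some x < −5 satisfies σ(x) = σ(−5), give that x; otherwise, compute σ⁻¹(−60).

Both pieces are strictly increasing (slopes 9 and 9), so each is injective on its own interval.
The left piece maps (−∞, −5) onto (−∞, −53); the right piece maps [−5, ∞) onto [−52, ∞).
The union (−∞, −53) ∪ [−52, ∞) omits the interval between −53 and −52; in particular −53 has no preimage. So σ is not surjective.
Because the two images are disjoint, no x < −5 has σ(x) = σ(−5), so we compute σ⁻¹(−60): −60 lies in (−∞, −53), so solve 9x − 8 = −60: x = (−60 + 8)/9 = −52/9.

-52/9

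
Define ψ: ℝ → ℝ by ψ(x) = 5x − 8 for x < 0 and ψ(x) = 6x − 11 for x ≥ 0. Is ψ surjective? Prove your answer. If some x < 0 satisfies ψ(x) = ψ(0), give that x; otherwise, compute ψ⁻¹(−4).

Both pieces are strictly increasing (slopes 5 and 6), so each is injective on its own interval.
The left piece maps (−∞, 0) onto (−∞, −8); the right piece maps [0, ∞) onto [−11, ∞).
The union (−∞, −8) ∪ [−11, ∞) covers ℝ, so ψ is surjective.
For the follow-up: the images overlap, so an x < 0 with ψ(x) = ψ(0) exists. ψ(0) = −11; solving 5x − 8 = −11 for x < 0 gives x = (−11 + 8)/5 = −3/5.

-3/5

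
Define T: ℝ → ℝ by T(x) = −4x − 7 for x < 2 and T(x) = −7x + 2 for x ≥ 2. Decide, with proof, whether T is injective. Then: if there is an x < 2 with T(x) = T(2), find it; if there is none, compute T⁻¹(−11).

5/4

Both pieces are strictly decreasing (slopes −4 and −7), so each is injective on its own interval.
The left piece maps (−∞, 2) onto (−15, ∞); the right piece maps [2, ∞) onto (−∞, −12].
These images overlap. In particular T(2) = −12 (right piece), and solving −4x − 7 = −12 on the left piece gives x = 5/4 < 2.
So T(5/4) = T(2) with 5/4 ≠ 2, and T is not injective. This x = 5/4 is the requested value below 2.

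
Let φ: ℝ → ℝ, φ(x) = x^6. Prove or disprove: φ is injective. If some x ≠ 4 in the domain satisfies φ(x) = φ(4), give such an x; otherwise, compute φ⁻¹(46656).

φ(4) = 4096 = (−4)^6 = φ(−4) (since 6 is even), with 4 ≠ −4. So φ is not injective.
For the follow-up, such an x exists: taking x = −4 ∈ ℝ gives φ(−4) = 4096 = φ(4) with −4 ≠ 4.

-4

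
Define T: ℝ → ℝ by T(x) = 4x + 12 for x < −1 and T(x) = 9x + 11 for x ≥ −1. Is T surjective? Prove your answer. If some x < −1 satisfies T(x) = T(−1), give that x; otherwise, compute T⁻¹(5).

Both pieces are strictly increasing (slopes 4 and 9), so each is injective on its own interval.
The left piece maps (−∞, −1) onto (−∞, 8); the right piece maps [−1, ∞) onto [2, ∞).
The union (−∞, 8) ∪ [2, ∞) covers ℝ, so T is surjective.
For the follow-up: the images overlap, so an x < −1 with T(x) = T(−1) exists. T(−1) = 2; solving 4x + 12 = 2 for x < −1 gives x = (2 − 12)/4 = −5/2.

-5/2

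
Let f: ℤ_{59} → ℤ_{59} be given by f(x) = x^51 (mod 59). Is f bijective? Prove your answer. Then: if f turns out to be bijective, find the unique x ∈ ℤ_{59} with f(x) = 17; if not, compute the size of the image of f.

36

Since 59 is prime, the nonzero elements of ℤ_{59} form a cyclic group of order 58.
As gcd(51, 58) = 1, raising to the 51st power is a bijection on this group: if s^51 ≡ t^51 then (st^{−1})^51 = 1, and the only element of order dividing gcd(51, 58) = 1 is 1, so s = t.
With f(0) = 0 this makes f injective on all of ℤ_{59}, hence bijective (finite equal-size domain and codomain). In particular f is bijective.
Since f is bijective, we find the preimage of 17. The inverse of x ↦ x^51 on (ℤ_{59})^× is x ↦ x^33, because 51·33 = 1683 = 29·58 + 1 ≡ 1 (mod 58) and x^{58} = 1 for x ≠ 0 (Fermat). So f⁻¹(17) = 17^33 mod 59.
Repeated squaring mod 59: 17^1 ≡ 17, 17^2 ≡ 17² = 289 ≡ 53, 17^4 ≡ 53² = 2809 ≡ 36, 17^8 ≡ 36² = 1296 ≡ 57, 17^16 ≡ 57² = 3249 ≡ 4, 17^32 ≡ 4² = 16. Since 33 = 32 + 1, 17^33 ≡ 16·17: 16·17 = 272 ≡ 36. So 17^33 ≡ 36 (mod 59).
Hence f⁻¹(17) = 36.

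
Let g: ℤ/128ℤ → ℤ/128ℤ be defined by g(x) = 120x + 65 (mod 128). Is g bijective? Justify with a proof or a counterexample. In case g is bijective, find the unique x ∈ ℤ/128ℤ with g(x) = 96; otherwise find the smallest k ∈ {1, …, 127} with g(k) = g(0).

We have gcd(120, 128) = 8 > 1. Taking s = 0 and t = 16: g(0) = 65 and g(16) = 120·16 + 65 = 1985 ≡ 65 (mod 128).
So g(0) = g(16) while 0 ≠ 16, therefore g is not injective, hence not bijective.
Since g is not bijective, we find the least positive k with g(k) = g(0): this means 120k ≡ 0 (mod 128), i.e. 128 ∣ 120k. Since gcd(120, 128) = 8, dividing through by 8 this holds exactly when 16 ∣ 15k, and as gcd(15, 16) = 1, exactly when 16 ∣ k.
The smallest positive such k is 16.

16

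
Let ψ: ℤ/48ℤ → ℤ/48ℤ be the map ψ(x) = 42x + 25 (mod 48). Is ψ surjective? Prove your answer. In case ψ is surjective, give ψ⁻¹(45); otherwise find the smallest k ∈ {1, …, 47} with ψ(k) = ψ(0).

Since gcd(42, 48) = 6, we have 42x ≡ 0 (mod 6) for all x, so ψ(x) ≡ 1 (mod 6).
But 0 ≢ 1 (mod 6), so 0 ∈ ℤ/48ℤ has no preimage. So ψ is not surjective.
Since ψ is not surjective, we find the least positive k with ψ(k) = ψ(0): this means 42k ≡ 0 (mod 48), i.e. 48 ∣ 42k. Since gcd(42, 48) = 6, dividing through by 6 this holds exactly when 8 ∣ 7k, and as gcd(7, 8) = 1, exactly when 8 ∣ k.
The smallest positive such k is 8.

8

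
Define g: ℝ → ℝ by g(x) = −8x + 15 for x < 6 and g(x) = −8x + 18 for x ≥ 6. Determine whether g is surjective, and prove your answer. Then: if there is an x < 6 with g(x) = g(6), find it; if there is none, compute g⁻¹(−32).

45/8

Both pieces are strictly decreasing (slopes −8 and −8), so each is injective on its own interval.
The left piece maps (−∞, 6) onto (−33, ∞); the right piece maps [6, ∞) onto (−∞, −30].
The union (−33, ∞) ∪ (−∞, −30] covers ℝ, so g is surjective.
For the follow-up: the images overlap, so an x < 6 with g(x) = g(6) exists. g(6) = −30; solving −8x + 15 = −30 for x < 6 gives x = (−30 − 15)/(−8) = 45/8.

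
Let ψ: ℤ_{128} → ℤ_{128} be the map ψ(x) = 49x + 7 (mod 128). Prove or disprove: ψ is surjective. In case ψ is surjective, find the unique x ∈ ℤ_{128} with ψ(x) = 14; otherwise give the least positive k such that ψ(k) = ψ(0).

Recall: ψ is surjective if every y in the codomain equals ψ(x) for some x in the domain.
Since gcd(49, 128) = 1, 49 is invertible modulo 128. Euclid's algorithm: 128 = 2·49 + 30, 49 = 1·30 + 19, 30 = 1·19 + 11, 19 = 1·11 + 8, 11 = 1·8 + 3, 8 = 2·3 + 2, 3 = 1·2 + 1; back-substituting gives 1 = 81·49 − 31·128, so 49⁻¹ ≡ 81 (mod 128).
For any y ∈ ℤ_{128}, x = 81(y − 7) mod 128 satisfies ψ(x) = 49·81(y − 7) + 7 ≡ y (since 49·81 ≡ 1 mod 128). So every y has a preimage.
Hence ψ is surjective.
Since ψ is surjective, we find ψ⁻¹(14): we need 49x ≡ 14 − 7 ≡ 7 (mod 128). Using 49⁻¹ = 81: x ≡ 81·7 = 567 = 4·128 + 55, so x = 55.
Check: ψ(55) = 49·55 + 7 = 2702 = 21·128 + 14 ≡ 14 (mod 128).

55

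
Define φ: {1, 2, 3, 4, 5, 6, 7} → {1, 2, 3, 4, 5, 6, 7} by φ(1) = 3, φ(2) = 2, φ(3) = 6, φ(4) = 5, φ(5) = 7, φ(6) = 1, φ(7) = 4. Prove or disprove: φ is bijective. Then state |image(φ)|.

7

The values 3, 2, 6, 5, 7, 1, 4 are a permutation of {1, 2, 3, 4, 5, 6, 7}: each element appears exactly once.
So φ is injective and surjective, hence bijective.
The image of φ is {1, 2, 3, 4, 5, 6, 7}, which has 7 elements.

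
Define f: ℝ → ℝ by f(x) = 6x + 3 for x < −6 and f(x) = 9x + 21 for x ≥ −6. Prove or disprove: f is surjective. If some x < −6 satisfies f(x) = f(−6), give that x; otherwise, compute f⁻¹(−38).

Both pieces are strictly increasing (slopes 6 and 9), so each is injective on its own interval.
The left piece maps (−∞, −6) onto (−∞, −33); the right piece maps [−6, ∞) onto [−33, ∞).
These images together cover ℝ, so f is surjective.
Because the two images are disjoint, no x < −6 has f(x) = f(−6), so we compute f⁻¹(−38): −38 lies in (−∞, −33), so solve 6x + 3 = −38: x = (−38 − 3)/6 = −41/6.

-41/6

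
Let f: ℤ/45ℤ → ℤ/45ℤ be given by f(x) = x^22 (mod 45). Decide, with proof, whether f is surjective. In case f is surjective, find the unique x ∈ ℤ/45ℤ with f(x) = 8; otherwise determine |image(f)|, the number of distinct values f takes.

f(2): Repeated squaring mod 45: 2^1 ≡ 2, 2^2 ≡ 2² = 4, 2^4 ≡ 4² = 16, 2^8 ≡ 16² = 256 ≡ 31, 2^16 ≡ 31² = 961 ≡ 16. Since 22 = 16 + 4 + 2, 2^22 ≡ 16·16·4: 16·16 = 256 ≡ 31, then 31·4 = 124 ≡ 34. So 2^22 ≡ 34 (mod 45).
f(7): Repeated squaring mod 45: 7^1 ≡ 7, 7^2 ≡ 7² = 49 ≡ 4, 7^4 ≡ 4² = 16, 7^8 ≡ 16² = 256 ≡ 31, 7^16 ≡ 31² = 961 ≡ 16. Since 22 = 16 + 4 + 2, 7^22 ≡ 16·16·4: 16·16 = 256 ≡ 31, then 31·4 = 124 ≡ 34. So 7^22 ≡ 34 (mod 45).
So f(2) = f(7) = 34 while 2 ≠ 7, thus f is not injective.
A non-injective map from the 45-element set ℤ/45ℤ to itself takes at most 44 distinct values, so it cannot be surjective. Hence f is not surjective.
Since f is not surjective, we determine |image(f)|. Computing x^22 mod 45 for each x (by repeated squaring, reducing mod 45 at every step), the values f(0), f(1), …, f(44) are: 0, 1, 34, 9, 31, 40, 36, 34, 19, 36, 10, 16, 9, 4, 31, 0, 16, 19, 9, 1, 25, 36, 4, 4, 36, 25, 1, 9, 19, 16, 0, 31, 4, 9, 16, 10, 36, 19, 34, 36, 40, 31, 9, 34, 1.
The distinct values are {0, 1, 4, 9, 10, 16, 19, 25, 31, 34, 36, 40}; there are 12 of them.

12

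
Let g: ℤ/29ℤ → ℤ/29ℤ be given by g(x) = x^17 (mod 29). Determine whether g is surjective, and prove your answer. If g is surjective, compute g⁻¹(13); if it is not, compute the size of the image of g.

6

Since 29 is prime, the nonzero elements of ℤ/29ℤ form a cyclic group of order 28.
As gcd(17, 28) = 1, raising to the 17th power is a bijection on this group: if s^17 ≡ t^17 then (st^{−1})^17 = 1, and the only element of order dividing gcd(17, 28) = 1 is 1, so s = t.
With g(0) = 0 this makes g injective on all of ℤ/29ℤ, hence bijective (finite equal-size domain and codomain). In particular g is surjective.
Since g is surjective, we find the preimage of 13. The inverse of x ↦ x^17 on (ℤ/29ℤ)^× is x ↦ x^5, because 17·5 = 85 = 3·28 + 1 ≡ 1 (mod 28) and x^{28} = 1 for x ≠ 0 (Fermat). So g⁻¹(13) = 13^5 mod 29.
Repeated squaring mod 29: 13^1 ≡ 13, 13^2 ≡ 13² = 169 ≡ 24, 13^4 ≡ 24² = 576 ≡ 25. Since 5 = 4 + 1, 13^5 ≡ 25·13: 25·13 = 325 ≡ 6. So 13^5 ≡ 6 (mod 29).
Hence g⁻¹(13) = 6.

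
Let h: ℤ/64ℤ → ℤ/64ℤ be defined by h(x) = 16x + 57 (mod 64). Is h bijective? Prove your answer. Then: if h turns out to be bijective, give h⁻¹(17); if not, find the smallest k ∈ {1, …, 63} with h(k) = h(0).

We have gcd(16, 64) = 16 > 1. Taking s = 0 and t = 4: h(0) = 57 and h(4) = 16·4 + 57 = 121 ≡ 57 (mod 64).
So h(0) = h(4) while 0 ≠ 4, therefore h is not injective, hence not bijective.
Since h is not bijective, we find the least positive k with h(k) = h(0): this means 16k ≡ 0 (mod 64), i.e. 64 ∣ 16k. Since gcd(16, 64) = 16, dividing through by 16 this holds exactly when 4 ∣ k.
The smallest positive such k is 4.

4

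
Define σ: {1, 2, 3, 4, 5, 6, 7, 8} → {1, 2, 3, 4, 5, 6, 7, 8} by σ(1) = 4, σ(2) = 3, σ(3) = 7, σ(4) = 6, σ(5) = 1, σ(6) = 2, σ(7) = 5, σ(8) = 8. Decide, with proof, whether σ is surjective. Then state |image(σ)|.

8

Every element of the codomain has a preimage: 1 = σ(5), 2 = σ(6), 3 = σ(2), 4 = σ(1), 5 = σ(7), 6 = σ(4), 7 = σ(3), 8 = σ(8).
Thus σ is surjective.
The image of σ is {1, 2, 3, 4, 5, 6, 7, 8}, which has 8 elements.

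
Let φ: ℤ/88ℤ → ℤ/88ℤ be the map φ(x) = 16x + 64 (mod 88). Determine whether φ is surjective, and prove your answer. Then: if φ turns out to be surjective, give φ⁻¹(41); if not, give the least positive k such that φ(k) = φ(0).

11

Since gcd(16, 88) = 8, we have 16x ≡ 0 (mod 8) for all x, so φ(x) ≡ 0 (mod 8).
But 1 ≢ 0 (mod 8), so 1 ∈ ℤ/88ℤ has no preimage. So φ is not surjective.
Since φ is not surjective, we find the least positive k with φ(k) = φ(0): this means 16k ≡ 0 (mod 88), i.e. 88 ∣ 16k. Since gcd(16, 88) = 8, dividing through by 8 this holds exactly when 11 ∣ 2k, and as gcd(2, 11) = 1, exactly when 11 ∣ k.
The smallest positive such k is 11.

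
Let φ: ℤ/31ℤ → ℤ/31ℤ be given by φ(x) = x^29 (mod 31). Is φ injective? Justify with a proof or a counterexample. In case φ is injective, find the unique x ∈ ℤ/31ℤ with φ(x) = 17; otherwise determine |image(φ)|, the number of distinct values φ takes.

11

Since 31 is prime, the nonzero elements of ℤ/31ℤ form a cyclic group of order 30.
As gcd(29, 30) = 1, raising to the 29th power is a bijection on this group: if x_1^29 ≡ x_2^29 then (x_1x_2^{−1})^29 = 1, and the only element of order dividing gcd(29, 30) = 1 is 1, so x_1 = x_2.
With φ(0) = 0 this makes φ injective on all of ℤ/31ℤ, hence bijective (finite equal-size domain and codomain). In particular φ is injective.
Since φ is injective, we find the preimage of 17. The inverse of x ↦ x^29 on (ℤ/31ℤ)^× is x ↦ x^29, because 29·29 = 841 = 28·30 + 1 ≡ 1 (mod 30) and x^{30} = 1 for x ≠ 0 (Fermat). So φ⁻¹(17) = 17^29 mod 31.
Repeated squaring mod 31: 17^1 ≡ 17, 17^2 ≡ 17² = 289 ≡ 10, 17^4 ≡ 10² = 100 ≡ 7, 17^8 ≡ 7² = 49 ≡ 18, 17^16 ≡ 18² = 324 ≡ 14. Since 29 = 16 + 8 + 4 + 1, 17^29 ≡ 14·18·7·17: 14·18 = 252 ≡ 4, then 4·7 = 28, then 28·17 = 476 ≡ 11. So 17^29 ≡ 11 (mod 31).
Hence φ⁻¹(17) = 11.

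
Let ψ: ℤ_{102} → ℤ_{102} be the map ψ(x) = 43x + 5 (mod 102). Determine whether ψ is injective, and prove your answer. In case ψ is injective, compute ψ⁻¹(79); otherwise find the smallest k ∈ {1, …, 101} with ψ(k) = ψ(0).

Suppose ψ(s) = ψ(t) in ℤ_{102}. Then 43s + 5 ≡ 43t + 5 (mod 102), therefore 43(s − t) ≡ 0 (mod 102).
Since gcd(43, 102) = 1, 43 is invertible modulo 102, hence s − t ≡ 0 (mod 102), i.e. s = t.
So ψ is injective.
We now compute 43⁻¹ mod 102 explicitly. Euclid's algorithm: 102 = 2·43 + 16, 43 = 2·16 + 11, 16 = 1·11 + 5, 11 = 2·5 + 1; back-substituting gives 1 = 19·43 − 8·102, so 43⁻¹ ≡ 19 (mod 102).
Since ψ is injective, we find ψ⁻¹(79): we need 43x ≡ 79 − 5 ≡ 74 (mod 102). Using 43⁻¹ = 19: x ≡ 19·74 = 1406 = 13·102 + 80, so x = 80.
Check: ψ(80) = 43·80 + 5 = 3445 = 33·102 + 79 ≡ 79 (mod 102).

80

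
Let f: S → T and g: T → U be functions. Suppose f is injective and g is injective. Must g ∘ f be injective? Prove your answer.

Suppose (g ∘ f)(a) = (g ∘ f)(b), i.e. g(f(a)) = g(f(b)).
Since g is injective, f(a) = f(b). Since f is injective, a = b. Thus g ∘ f is injective.

injective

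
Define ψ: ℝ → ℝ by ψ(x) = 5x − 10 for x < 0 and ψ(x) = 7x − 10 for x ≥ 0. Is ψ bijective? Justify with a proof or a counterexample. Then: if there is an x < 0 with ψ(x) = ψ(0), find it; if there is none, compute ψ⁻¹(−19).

-9/5

Both pieces are strictly increasing (slopes 5 and 7), so each is injective on its own interval.
The left piece maps (−∞, 0) onto (−∞, −10); the right piece maps [0, ∞) onto [−10, ∞).
Since −10 = −10, the images partition ℝ: ψ is injective and surjective, hence bijective.
Because the two images are disjoint, no x < 0 has ψ(x) = ψ(0), so we compute ψ⁻¹(−19): −19 lies in (−∞, −10), so solve 5x − 10 = −19: x = (−19 + 10)/5 = −9/5.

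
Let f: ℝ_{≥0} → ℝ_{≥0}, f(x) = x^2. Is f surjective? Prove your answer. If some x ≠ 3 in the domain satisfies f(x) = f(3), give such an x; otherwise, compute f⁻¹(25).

For any y ∈ ℝ_{≥0}, x = y^{1/2} ∈ ℝ_{≥0} gives f(x) = y, so f is surjective.
Since x ↦ x^2 is strictly increasing on ℝ_{≥0}, it is injective there, so no x ≠ 3 in the domain has f(x) = f(3). We therefore compute f⁻¹(25) = 25^{1/2} = 5 (indeed 5^2 = 25).

5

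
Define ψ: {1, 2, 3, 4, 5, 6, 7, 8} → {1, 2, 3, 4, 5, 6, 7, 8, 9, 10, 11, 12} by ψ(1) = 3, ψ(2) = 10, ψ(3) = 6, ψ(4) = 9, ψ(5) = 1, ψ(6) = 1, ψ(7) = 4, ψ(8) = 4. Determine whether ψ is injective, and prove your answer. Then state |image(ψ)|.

6

ψ(5) = 1 = ψ(6) with 5 ≠ 6, so ψ is not injective.
The image of ψ is {1, 3, 4, 6, 9, 10}, which has 6 elements.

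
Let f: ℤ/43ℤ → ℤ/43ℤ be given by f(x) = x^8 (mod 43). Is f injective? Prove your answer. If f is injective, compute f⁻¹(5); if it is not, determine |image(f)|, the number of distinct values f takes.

f(21): Repeated squaring mod 43: 21^1 ≡ 21, 21^2 ≡ 21² = 441 ≡ 11, 21^4 ≡ 11² = 121 ≡ 35, 21^8 ≡ 35² = 1225 ≡ 21. So 21^8 ≡ 21 (mod 43).
f(22): Repeated squaring mod 43: 22^1 ≡ 22, 22^2 ≡ 22² = 484 ≡ 11, 22^4 ≡ 11² = 121 ≡ 35, 22^8 ≡ 35² = 1225 ≡ 21. So 22^8 ≡ 21 (mod 43).
So f(21) = f(22) = 21 while 21 ≠ 22, hence f is not injective.
Since f is not injective, we determine |image(f)|. Computing x^8 mod 43 for each x (by repeated squaring, reducing mod 43 at every step), the values f(0), f(1), …, f(42) are: 0, 1, 41, 25, 4, 13, 36, 6, 35, 23, 17, 11, 14, 38, 31, 24, 16, 10, 40, 15, 9, 21, 21, 9, 15, 40, 10, 16, 24, 31, 38, 14, 11, 17, 23, 35, 6, 36, 13, 4, 25, 41, 1.
The distinct values are {0, 1, 4, 6, 9, 10, 11, 13, 14, 15, 16, 17, 21, 23, 24, 25, 31, 35, 36, 38, 40, 41}; there are 22 of them.

22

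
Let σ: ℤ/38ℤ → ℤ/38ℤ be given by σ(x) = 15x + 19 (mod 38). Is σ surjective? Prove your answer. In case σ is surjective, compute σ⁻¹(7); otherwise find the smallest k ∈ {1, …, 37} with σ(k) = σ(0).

Recall: σ is surjective if every y in the codomain equals σ(x) for some x in the domain.
Since gcd(15, 38) = 1, 15 is invertible modulo 38. Euclid's algorithm: 38 = 2·15 + 8, 15 = 1·8 + 7, 8 = 1·7 + 1; back-substituting gives 1 = 33·15 − 13·38, so 15⁻¹ ≡ 33 (mod 38).
Then y ↦ 33(y − 19) is a two-sided inverse to σ, so every y ∈ ℤ/38ℤ has a preimage.
Therefore σ is surjective.
Since σ is surjective, we find σ⁻¹(7): we need 15x ≡ 7 − 19 ≡ 26 (mod 38). Using 15⁻¹ = 33: x ≡ 33·26 = 858 = 22·38 + 22, so x = 22.
Check: σ(22) = 15·22 + 19 = 349 = 9·38 + 7 ≡ 7 (mod 38).

22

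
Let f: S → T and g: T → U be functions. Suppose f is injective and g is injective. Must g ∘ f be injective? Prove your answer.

injective

Suppose (g ∘ f)(a) = (g ∘ f)(b), i.e. g(f(a)) = g(f(b)).
Since g is injective, f(a) = f(b). Since f is injective, a = b. Therefore g ∘ f is injective.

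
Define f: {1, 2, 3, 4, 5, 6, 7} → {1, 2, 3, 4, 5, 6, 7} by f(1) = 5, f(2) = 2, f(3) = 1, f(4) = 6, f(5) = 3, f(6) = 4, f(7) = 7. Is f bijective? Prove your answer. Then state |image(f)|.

The values 5, 2, 1, 6, 3, 4, 7 are a permutation of {1, 2, 3, 4, 5, 6, 7}: each element appears exactly once.
So f is injective and surjective, hence bijective.
The image of f is {1, 2, 3, 4, 5, 6, 7}, which has 7 elements.

7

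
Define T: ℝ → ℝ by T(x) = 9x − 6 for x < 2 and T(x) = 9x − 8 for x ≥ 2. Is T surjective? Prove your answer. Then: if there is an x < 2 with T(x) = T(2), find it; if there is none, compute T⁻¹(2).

16/9

Both pieces are strictly increasing (slopes 9 and 9), so each is injective on its own interval.
The left piece maps (−∞, 2) onto (−∞, 12); the right piece maps [2, ∞) onto [10, ∞).
The union (−∞, 12) ∪ [10, ∞) covers ℝ, so T is surjective.
For the follow-up: the images overlap, so an x < 2 with T(x) = T(2) exists. T(2) = 10; solving 9x − 6 = 10 for x < 2 gives x = (10 + 6)/9 = 16/9.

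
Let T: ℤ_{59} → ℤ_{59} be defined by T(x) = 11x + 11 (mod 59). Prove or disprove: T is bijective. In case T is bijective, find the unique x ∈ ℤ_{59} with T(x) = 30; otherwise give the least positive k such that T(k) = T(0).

50

By definition, injectivity means: for all a, b in the domain, T(a) = T(b) implies a = b.
Suppose T(a) = T(b) in ℤ_{59}. Then 11a + 11 ≡ 11b + 11 (mod 59), therefore 11(a − b) ≡ 0 (mod 59).
Since gcd(11, 59) = 1, 11 is invertible modulo 59, thus a − b ≡ 0 (mod 59), i.e. a = b.
We now compute 11⁻¹ mod 59 explicitly. Euclid's algorithm: 59 = 5·11 + 4, 11 = 2·4 + 3, 4 = 1·3 + 1; back-substituting gives 1 = 43·11 − 8·59, so 11⁻¹ ≡ 43 (mod 59).
Then y ↦ 43(y − 11) is a two-sided inverse to T, so every y ∈ ℤ_{59} has a preimage.
Thus T is bijective.
Since T is bijective, we compute T⁻¹(30): solve 11x + 11 ≡ 30 (mod 59), i.e. 11x ≡ 19 (mod 59).
Multiplying by 11⁻¹ = 43 gives x ≡ 43·19 = 817 = 13·59 + 50 ≡ 50 (mod 59).
Check: T(50) = 11·50 + 11 = 561 = 9·59 + 30 ≡ 30 (mod 59).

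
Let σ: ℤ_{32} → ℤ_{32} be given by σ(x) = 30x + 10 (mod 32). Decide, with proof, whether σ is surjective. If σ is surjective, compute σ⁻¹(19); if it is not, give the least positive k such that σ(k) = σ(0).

16

Since gcd(30, 32) = 2, we have 30x ≡ 0 (mod 2) for all x, so σ(x) ≡ 0 (mod 2).
But 1 ≢ 0 (mod 2), so 1 ∈ ℤ_{32} has no preimage. Thus σ is not surjective.
Since σ is not surjective, we find the least positive k with σ(k) = σ(0): this means 30k ≡ 0 (mod 32), i.e. 32 ∣ 30k. Since gcd(30, 32) = 2, dividing through by 2 this holds exactly when 16 ∣ 15k, and as gcd(15, 16) = 1, exactly when 16 ∣ k.
The smallest positive such k is 16.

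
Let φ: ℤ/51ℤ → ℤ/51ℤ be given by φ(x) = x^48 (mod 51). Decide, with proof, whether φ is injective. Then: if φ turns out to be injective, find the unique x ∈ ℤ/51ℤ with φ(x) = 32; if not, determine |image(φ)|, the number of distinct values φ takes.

4

φ(1) = 1^48 = 1.
φ(2): Repeated squaring mod 51: 2^1 ≡ 2, 2^2 ≡ 2² = 4, 2^4 ≡ 4² = 16, 2^8 ≡ 16² = 256 ≡ 1, 2^16 ≡ 1² = 1, 2^32 ≡ 1² = 1. Since 48 = 32 + 16, 2^48 ≡ 1·1: 1·1 = 1. So 2^48 ≡ 1 (mod 51).
So φ(1) = φ(2) = 1 while 1 ≠ 2, hence φ is not injective.
Since φ is not injective, we determine |image(φ)|. Computing x^48 mod 51 for each x (by repeated squaring, reducing mod 51 at every step), the values φ(0), φ(1), …, φ(50) are: 0, 1, 1, 18, 1, 1, 18, 1, 1, 18, 1, 1, 18, 1, 1, 18, 1, 34, 18, 1, 1, 18, 1, 1, 18, 1, 1, 18, 1, 1, 18, 1, 1, 18, 34, 1, 18, 1, 1, 18, 1, 1, 18, 1, 1, 18, 1, 1, 18, 1, 1.
The distinct values are {0, 1, 18, 34}; there are 4 of them.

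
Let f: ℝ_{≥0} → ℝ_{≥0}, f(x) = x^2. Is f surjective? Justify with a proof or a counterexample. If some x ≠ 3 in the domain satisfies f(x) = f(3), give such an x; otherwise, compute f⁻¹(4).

For any y ∈ ℝ_{≥0}, x = y^{1/2} ∈ ℝ_{≥0} gives f(x) = y, so f is surjective.
Since x ↦ x^2 is strictly increasing on ℝ_{≥0}, it is injective there, so no x ≠ 3 in the domain has f(x) = f(3). We therefore compute f⁻¹(4) = 4^{1/2} = 2 (indeed 2^2 = 4).

2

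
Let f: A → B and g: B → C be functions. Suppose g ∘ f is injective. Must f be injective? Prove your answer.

Suppose f(s) = f(t). Applying g: (g ∘ f)(s) = (g ∘ f)(t). Since g ∘ f is injective, s = t. Thus f is injective.

injective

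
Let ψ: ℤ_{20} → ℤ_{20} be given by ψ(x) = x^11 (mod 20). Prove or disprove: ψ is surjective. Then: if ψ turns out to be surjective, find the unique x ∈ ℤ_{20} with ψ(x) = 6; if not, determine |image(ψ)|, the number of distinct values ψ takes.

15

ψ(0) = 0^11 = 0.
ψ(10): Repeated squaring mod 20: 10^1 ≡ 10, 10^2 ≡ 10² = 100 ≡ 0, 10^4 ≡ 0² = 0, 10^8 ≡ 0² = 0. Since 11 = 8 + 2 + 1, 10^11 ≡ 0·0·10: 0·0 = 0, then 0·10 = 0. So 10^11 ≡ 0 (mod 20).
So ψ(0) = ψ(10) = 0 while 0 ≠ 10, so ψ is not injective.
A non-injective map from the 20-element set ℤ_{20} to itself takes at most 19 distinct values, so it cannot be surjective. Hence ψ is not surjective.
Since ψ is not surjective, we determine |image(ψ)|. Computing x^11 mod 20 for each x (by repeated squaring, reducing mod 20 at every step), the values ψ(0), ψ(1), …, ψ(19) are: 0, 1, 8, 7, 4, 5, 16, 3, 12, 9, 0, 11, 8, 17, 4, 15, 16, 13, 12, 19.
The distinct values are {0, 1, 3, 4, 5, 7, 8, 9, 11, 12, 13, 15, 16, 17, 19}; there are 15 of them.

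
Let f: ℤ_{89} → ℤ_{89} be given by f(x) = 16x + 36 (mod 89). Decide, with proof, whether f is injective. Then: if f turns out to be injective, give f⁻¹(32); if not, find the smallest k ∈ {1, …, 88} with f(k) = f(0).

22

If f(u) = f(v), then 16u ≡ 16v (mod 89). Because gcd(16, 89) = 1, we may cancel 16 to get u ≡ v (mod 89).
Hence f is injective.
We now compute 16⁻¹ mod 89 explicitly. Euclid's algorithm: 89 = 5·16 + 9, 16 = 1·9 + 7, 9 = 1·7 + 2, 7 = 3·2 + 1; back-substituting gives 1 = 39·16 − 7·89, so 16⁻¹ ≡ 39 (mod 89).
Since f is injective, we find f⁻¹(32): we need 16x ≡ 32 − 36 ≡ 85 (mod 89). Using 16⁻¹ = 39: x ≡ 39·85 = 3315 = 37·89 + 22, so x = 22.
Check: f(22) = 16·22 + 36 = 388 = 4·89 + 32 ≡ 32 (mod 89).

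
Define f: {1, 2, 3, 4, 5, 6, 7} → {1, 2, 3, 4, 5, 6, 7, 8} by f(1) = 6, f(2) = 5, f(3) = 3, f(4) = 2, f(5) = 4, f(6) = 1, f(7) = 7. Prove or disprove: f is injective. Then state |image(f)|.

The values f(1), …, f(7) are 6, 5, 3, 2, 4, 1, 7 — all distinct.
So f(a) = f(b) only when a = b, and f is injective.
The image of f is {1, 2, 3, 4, 5, 6, 7}, which has 7 elements.

7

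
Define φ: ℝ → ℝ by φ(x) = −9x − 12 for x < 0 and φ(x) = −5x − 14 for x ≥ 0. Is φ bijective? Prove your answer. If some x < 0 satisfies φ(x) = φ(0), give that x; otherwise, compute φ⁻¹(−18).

Both pieces are strictly decreasing (slopes −9 and −5), so each is injective on its own interval.
The left piece maps (−∞, 0) onto (−12, ∞); the right piece maps [0, ∞) onto (−∞, −14].
The images leave a gap (−12 has no preimage), so φ is not surjective, hence not bijective.
Because the two images are disjoint, no x < 0 has φ(x) = φ(0), so we compute φ⁻¹(−18): −18 lies in (−∞, −14], so solve −5x − 14 = −18: x = (−18 + 14)/(−5) = 4/5.

4/5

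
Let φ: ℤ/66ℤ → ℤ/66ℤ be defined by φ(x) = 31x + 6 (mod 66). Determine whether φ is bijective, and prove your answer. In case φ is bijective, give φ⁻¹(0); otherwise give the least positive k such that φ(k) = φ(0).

By definition, φ is injective when φ(u) = φ(v) forces u = v.
If φ(u) = φ(v), then 31u ≡ 31v (mod 66). Because gcd(31, 66) = 1, we may cancel 31 to get u ≡ v (mod 66).
We now compute 31⁻¹ mod 66 explicitly. Euclid's algorithm: 66 = 2·31 + 4, 31 = 7·4 + 3, 4 = 1·3 + 1; back-substituting gives 1 = 49·31 − 23·66, so 31⁻¹ ≡ 49 (mod 66).
Then y ↦ 49(y − 6) is a two-sided inverse to φ, so every y ∈ ℤ/66ℤ has a preimage.
Thus φ is bijective.
Since φ is bijective, we find φ⁻¹(0): we need 31x ≡ 0 − 6 ≡ 60 (mod 66). Using 31⁻¹ = 49: x ≡ 49·60 = 2940 = 44·66 + 36, so x = 36.
Check: φ(36) = 31·36 + 6 = 1122 = 17·66 + 0 ≡ 0 (mod 66).

36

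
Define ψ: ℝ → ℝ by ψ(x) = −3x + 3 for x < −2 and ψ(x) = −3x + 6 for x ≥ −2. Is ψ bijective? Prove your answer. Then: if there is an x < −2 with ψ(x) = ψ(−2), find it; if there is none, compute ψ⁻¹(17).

-3

Both pieces are strictly decreasing (slopes −3 and −3), so each is injective on its own interval.
The left piece maps (−∞, −2) onto (9, ∞); the right piece maps [−2, ∞) onto (−∞, 12].
These images overlap. In particular ψ(−2) = 12 (right piece), and solving −3x + 3 = 12 on the left piece gives x = −3 < −2.
So ψ(−3) = ψ(−2) with −3 ≠ −2, and ψ is not injective, hence not bijective. This x = −3 is the requested value below −2.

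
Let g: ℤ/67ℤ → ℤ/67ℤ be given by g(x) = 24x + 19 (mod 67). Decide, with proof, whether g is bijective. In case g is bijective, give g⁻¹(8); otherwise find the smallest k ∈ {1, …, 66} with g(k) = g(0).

47

By definition, g is injective when g(a) = g(b) forces a = b.
If g(a) = g(b), then 24a ≡ 24b (mod 67). Because gcd(24, 67) = 1, we may cancel 24 to get a ≡ b (mod 67).
We now compute 24⁻¹ mod 67 explicitly. Euclid's algorithm: 67 = 2·24 + 19, 24 = 1·19 + 5, 19 = 3·5 + 4, 5 = 1·4 + 1; back-substituting gives 1 = 14·24 − 5·67, so 24⁻¹ ≡ 14 (mod 67).
For any y ∈ ℤ/67ℤ, x = 14(y − 19) mod 67 satisfies g(x) = 24·14(y − 19) + 19 ≡ y (since 24·14 ≡ 1 mod 67). So every y has a preimage.
Therefore g is bijective.
Since g is bijective, we compute g⁻¹(8): solve 24x + 19 ≡ 8 (mod 67), i.e. 24x ≡ 56 (mod 67).
Multiplying by 24⁻¹ = 14 gives x ≡ 14·56 = 784 = 11·67 + 47 ≡ 47 (mod 67).
Check: g(47) = 24·47 + 19 = 1147 = 17·67 + 8 ≡ 8 (mod 67).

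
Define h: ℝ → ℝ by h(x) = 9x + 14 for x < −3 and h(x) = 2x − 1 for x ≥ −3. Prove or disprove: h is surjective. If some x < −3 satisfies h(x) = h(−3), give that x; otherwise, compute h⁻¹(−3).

-1

Both pieces are strictly increasing (slopes 9 and 2), so each is injective on its own interval.
The left piece maps (−∞, −3) onto (−∞, −13); the right piece maps [−3, ∞) onto [−7, ∞).
The union (−∞, −13) ∪ [−7, ∞) omits the interval between −13 and −7; in particular −13 has no preimage. So h is not surjective.
Because the two images are disjoint, no x < −3 has h(x) = h(−3), so we compute h⁻¹(−3): −3 lies in [−7, ∞), so solve 2x − 1 = −3: x = (−3 + 1)/2 = −1.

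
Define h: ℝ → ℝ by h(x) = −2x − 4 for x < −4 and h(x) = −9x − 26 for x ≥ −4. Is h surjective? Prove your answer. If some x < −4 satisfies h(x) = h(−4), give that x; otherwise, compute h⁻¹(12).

Both pieces are strictly decreasing (slopes −2 and −9), so each is injective on its own interval.
The left piece maps (−∞, −4) onto (4, ∞); the right piece maps [−4, ∞) onto (−∞, 10].
The union (4, ∞) ∪ (−∞, 10] covers ℝ, so h is surjective.
For the follow-up: the images overlap, so an x < −4 with h(x) = h(−4) exists. h(−4) = 10; solving −2x − 4 = 10 for x < −4 gives x = (10 + 4)/(−2) = −7.

-7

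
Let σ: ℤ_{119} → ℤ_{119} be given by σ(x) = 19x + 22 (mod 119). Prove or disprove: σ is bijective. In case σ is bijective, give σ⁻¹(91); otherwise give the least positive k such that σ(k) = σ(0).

If σ(s) = σ(t), then 19s ≡ 19t (mod 119). Because gcd(19, 119) = 1, we may cancel 19 to get s ≡ t (mod 119).
We now compute 19⁻¹ mod 119 explicitly. Euclid's algorithm: 119 = 6·19 + 5, 19 = 3·5 + 4, 5 = 1·4 + 1; back-substituting gives 1 = 94·19 − 15·119, so 19⁻¹ ≡ 94 (mod 119).
Then y ↦ 94(y − 22) is a two-sided inverse to σ, so every y ∈ ℤ_{119} has a preimage.
Thus σ is bijective.
Since σ is bijective, we compute σ⁻¹(91): solve 19x + 22 ≡ 91 (mod 119), i.e. 19x ≡ 69 (mod 119).
Multiplying by 19⁻¹ = 94 gives x ≡ 94·69 = 6486 = 54·119 + 60 ≡ 60 (mod 119).
Check: σ(60) = 19·60 + 22 = 1162 = 9·119 + 91 ≡ 91 (mod 119).

60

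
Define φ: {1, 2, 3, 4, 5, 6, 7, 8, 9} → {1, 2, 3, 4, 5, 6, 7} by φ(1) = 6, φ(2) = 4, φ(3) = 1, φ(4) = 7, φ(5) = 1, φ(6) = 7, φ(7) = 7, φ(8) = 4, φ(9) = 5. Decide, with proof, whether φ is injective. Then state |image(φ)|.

φ(3) = 1 = φ(5) with 3 ≠ 5, so φ is not injective.
The image of φ is {1, 4, 5, 6, 7}, which has 5 elements.

5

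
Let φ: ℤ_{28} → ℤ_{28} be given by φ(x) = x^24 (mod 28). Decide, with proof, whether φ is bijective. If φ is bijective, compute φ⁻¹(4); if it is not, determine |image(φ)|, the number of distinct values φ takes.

4

φ(1) = 1^24 = 1.
φ(3): Repeated squaring mod 28: 3^1 ≡ 3, 3^2 ≡ 3² = 9, 3^4 ≡ 9² = 81 ≡ 25, 3^8 ≡ 25² = 625 ≡ 9, 3^16 ≡ 9² = 81 ≡ 25. Since 24 = 16 + 8, 3^24 ≡ 25·9: 25·9 = 225 ≡ 1. So 3^24 ≡ 1 (mod 28).
So φ(1) = φ(3) = 1 while 1 ≠ 3, therefore φ is not injective, hence not bijective.
Since φ is not bijective, we determine |image(φ)|. Computing x^24 mod 28 for each x (by repeated squaring, reducing mod 28 at every step), the values φ(0), φ(1), …, φ(27) are: 0, 1, 8, 1, 8, 1, 8, 21, 8, 1, 8, 1, 8, 1, 0, 1, 8, 1, 8, 1, 8, 21, 8, 1, 8, 1, 8, 1.
The distinct values are {0, 1, 8, 21}; there are 4 of them.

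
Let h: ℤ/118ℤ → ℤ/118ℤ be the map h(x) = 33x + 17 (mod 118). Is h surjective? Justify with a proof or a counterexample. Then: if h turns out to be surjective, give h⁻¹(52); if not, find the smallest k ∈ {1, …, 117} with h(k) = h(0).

Recall: h is surjective if every y in the codomain equals h(x) for some x in the domain.
Since gcd(33, 118) = 1, 33 is invertible modulo 118. Euclid's algorithm: 118 = 3·33 + 19, 33 = 1·19 + 14, 19 = 1·14 + 5, 14 = 2·5 + 4, 5 = 1·4 + 1; back-substituting gives 1 = 93·33 − 26·118, so 33⁻¹ ≡ 93 (mod 118).
For any y ∈ ℤ/118ℤ, x = 93(y − 17) mod 118 satisfies h(x) = 33·93(y − 17) + 17 ≡ y (since 33·93 ≡ 1 mod 118). So every y has a preimage.
Thus h is surjective.
Since h is surjective, we compute h⁻¹(52): solve 33x + 17 ≡ 52 (mod 118), i.e. 33x ≡ 35 (mod 118).
Multiplying by 33⁻¹ = 93 gives x ≡ 93·35 = 3255 = 27·118 + 69 ≡ 69 (mod 118).
Check: h(69) = 33·69 + 17 = 2294 = 19·118 + 52 ≡ 52 (mod 118).

69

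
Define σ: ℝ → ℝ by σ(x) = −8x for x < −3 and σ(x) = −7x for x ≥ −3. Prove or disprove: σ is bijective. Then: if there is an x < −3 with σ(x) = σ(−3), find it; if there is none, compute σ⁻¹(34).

-17/4

Both pieces are strictly decreasing (slopes −8 and −7), so each is injective on its own interval.
The left piece maps (−∞, −3) onto (24, ∞); the right piece maps [−3, ∞) onto (−∞, 21].
The images leave a gap (24 has no preimage), so σ is not surjective, hence not bijective.
Because the two images are disjoint, no x < −3 has σ(x) = σ(−3), so we compute σ⁻¹(34): 34 lies in (24, ∞), so solve −8x = 34: x = (34 − 0)/(−8) = −17/4.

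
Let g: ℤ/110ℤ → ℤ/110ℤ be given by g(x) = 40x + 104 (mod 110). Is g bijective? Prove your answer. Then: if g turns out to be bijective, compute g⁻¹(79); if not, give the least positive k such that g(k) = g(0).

11

We have gcd(40, 110) = 10 > 1. Taking x_1 = 0 and x_2 = 11: g(0) = 104 and g(11) = 40·11 + 104 = 544 ≡ 104 (mod 110).
So g(0) = g(11) while 0 ≠ 11, thus g is not injective, hence not bijective.
Since g is not bijective, we find the least positive k with g(k) = g(0): this means 40k ≡ 0 (mod 110), i.e. 110 ∣ 40k. Since gcd(40, 110) = 10, dividing through by 10 this holds exactly when 11 ∣ 4k, and as gcd(4, 11) = 1, exactly when 11 ∣ k.
The smallest positive such k is 11.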